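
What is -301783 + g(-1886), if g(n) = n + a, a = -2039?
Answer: -305708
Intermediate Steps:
g(n) = -2039 + n (g(n) = n - 2039 = -2039 + n)
-301783 + g(-1886) = -301783 + (-2039 - 1886) = -301783 - 3925 = -305708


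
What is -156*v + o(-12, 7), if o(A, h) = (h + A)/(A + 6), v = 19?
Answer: -17779/6 ≈ -2963.2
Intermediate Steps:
o(A, h) = (A + h)/(6 + A)
-156*v + o(-12, 7) = -156*19 + (-12 + 7)/(6 - 12) = -2964 - 5/(-6) = -2964 - ⅙*(-5) = -2964 + ⅚ = -17779/6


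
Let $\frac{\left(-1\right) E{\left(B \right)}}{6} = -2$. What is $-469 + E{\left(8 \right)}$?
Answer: $-457$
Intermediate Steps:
$E{\left(B \right)} = 12$ ($E{\left(B \right)} = \left(-6\right) \left(-2\right) = 12$)
$-469 + E{\left(8 \right)} = -469 + 12 = -457$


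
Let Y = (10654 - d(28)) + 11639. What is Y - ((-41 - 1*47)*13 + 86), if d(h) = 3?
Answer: 23348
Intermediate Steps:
Y = 22290 (Y = (10654 - 1*3) + 11639 = (10654 - 3) + 11639 = 10651 + 11639 = 22290)
Y - ((-41 - 1*47)*13 + 86) = 22290 - ((-41 - 1*47)*13 + 86) = 22290 - ((-41 - 47)*13 + 86) = 22290 - (-88*13 + 86) = 22290 - (-1144 + 86) = 22290 - 1*(-1058) = 22290 + 1058 = 23348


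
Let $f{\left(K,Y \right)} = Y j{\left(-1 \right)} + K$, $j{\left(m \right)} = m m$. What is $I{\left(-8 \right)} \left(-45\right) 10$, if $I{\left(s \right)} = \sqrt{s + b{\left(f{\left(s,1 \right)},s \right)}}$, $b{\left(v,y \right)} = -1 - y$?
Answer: $- 450 i \approx - 450.0 i$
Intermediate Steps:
$j{\left(m \right)} = m^{2}$
$f{\left(K,Y \right)} = K + Y$ ($f{\left(K,Y \right)} = Y \left(-1\right)^{2} + K = Y 1 + K = Y + K = K + Y$)
$I{\left(s \right)} = i$ ($I{\left(s \right)} = \sqrt{s - \left(1 + s\right)} = \sqrt{-1} = i$)
$I{\left(-8 \right)} \left(-45\right) 10 = i \left(-45\right) 10 = - 45 i 10 = - 450 i$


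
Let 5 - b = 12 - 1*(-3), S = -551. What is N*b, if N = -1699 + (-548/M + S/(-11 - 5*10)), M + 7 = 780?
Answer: 797204520/47153 ≈ 16907.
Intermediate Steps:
M = 773 (M = -7 + 780 = 773)
b = -10 (b = 5 - (12 - 1*(-3)) = 5 - (12 + 3) = 5 - 1*15 = 5 - 15 = -10)
N = -79720452/47153 (N = -1699 + (-548/773 - 551/(-11 - 5*10)) = -1699 + (-548*1/773 - 551/(-11 - 50)) = -1699 + (-548/773 - 551/(-61)) = -1699 + (-548/773 - 551*(-1/61)) = -1699 + (-548/773 + 551/61) = -1699 + 392495/47153 = -79720452/47153 ≈ -1690.7)
N*b = -79720452/47153*(-10) = 797204520/47153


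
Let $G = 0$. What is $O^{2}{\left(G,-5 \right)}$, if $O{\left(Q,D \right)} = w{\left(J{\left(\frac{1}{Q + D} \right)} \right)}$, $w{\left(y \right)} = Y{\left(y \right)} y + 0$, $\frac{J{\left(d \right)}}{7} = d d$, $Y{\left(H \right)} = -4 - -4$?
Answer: $0$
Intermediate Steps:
$Y{\left(H \right)} = 0$ ($Y{\left(H \right)} = -4 + 4 = 0$)
$J{\left(d \right)} = 7 d^{2}$ ($J{\left(d \right)} = 7 d d = 7 d^{2}$)
$w{\left(y \right)} = 0$ ($w{\left(y \right)} = 0 y + 0 = 0 + 0 = 0$)
$O{\left(Q,D \right)} = 0$
$O^{2}{\left(G,-5 \right)} = 0^{2} = 0$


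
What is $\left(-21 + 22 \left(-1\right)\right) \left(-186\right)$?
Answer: $7998$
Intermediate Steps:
$\left(-21 + 22 \left(-1\right)\right) \left(-186\right) = \left(-21 - 22\right) \left(-186\right) = \left(-43\right) \left(-186\right) = 7998$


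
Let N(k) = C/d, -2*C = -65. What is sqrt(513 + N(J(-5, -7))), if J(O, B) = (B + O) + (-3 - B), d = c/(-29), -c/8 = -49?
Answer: sqrt(400307)/28 ≈ 22.596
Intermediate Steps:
c = 392 (c = -8*(-49) = 392)
d = -392/29 (d = 392/(-29) = 392*(-1/29) = -392/29 ≈ -13.517)
C = 65/2 (C = -1/2*(-65) = 65/2 ≈ 32.500)
J(O, B) = -3 + O
N(k) = -1885/784 (N(k) = 65/(2*(-392/29)) = (65/2)*(-29/392) = -1885/784)
sqrt(513 + N(J(-5, -7))) = sqrt(513 - 1885/784) = sqrt(400307/784) = sqrt(400307)/28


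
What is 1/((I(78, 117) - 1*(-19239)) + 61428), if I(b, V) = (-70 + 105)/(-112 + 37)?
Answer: 15/1209998 ≈ 1.2397e-5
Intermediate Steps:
I(b, V) = -7/15 (I(b, V) = 35/(-75) = 35*(-1/75) = -7/15)
1/((I(78, 117) - 1*(-19239)) + 61428) = 1/((-7/15 - 1*(-19239)) + 61428) = 1/((-7/15 + 19239) + 61428) = 1/(288578/15 + 61428) = 1/(1209998/15) = 15/1209998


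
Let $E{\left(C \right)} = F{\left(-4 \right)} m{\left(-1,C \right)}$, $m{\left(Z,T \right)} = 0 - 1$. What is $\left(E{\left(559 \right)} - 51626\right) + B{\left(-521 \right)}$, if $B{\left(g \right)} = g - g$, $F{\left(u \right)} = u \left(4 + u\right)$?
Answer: $-51626$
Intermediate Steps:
$m{\left(Z,T \right)} = -1$ ($m{\left(Z,T \right)} = 0 - 1 = -1$)
$B{\left(g \right)} = 0$
$E{\left(C \right)} = 0$ ($E{\left(C \right)} = - 4 \left(4 - 4\right) \left(-1\right) = \left(-4\right) 0 \left(-1\right) = 0 \left(-1\right) = 0$)
$\left(E{\left(559 \right)} - 51626\right) + B{\left(-521 \right)} = \left(0 - 51626\right) + 0 = -51626 + 0 = -51626$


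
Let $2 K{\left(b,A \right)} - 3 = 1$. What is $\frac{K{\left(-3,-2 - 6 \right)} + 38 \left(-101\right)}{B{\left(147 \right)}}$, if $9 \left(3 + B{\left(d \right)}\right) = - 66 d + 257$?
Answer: $\frac{8631}{2368} \approx 3.6448$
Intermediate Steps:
$K{\left(b,A \right)} = 2$ ($K{\left(b,A \right)} = \frac{3}{2} + \frac{1}{2} \cdot 1 = \frac{3}{2} + \frac{1}{2} = 2$)
$B{\left(d \right)} = \frac{230}{9} - \frac{22 d}{3}$ ($B{\left(d \right)} = -3 + \frac{- 66 d + 257}{9} = -3 + \frac{257 - 66 d}{9} = -3 - \left(- \frac{257}{9} + \frac{22 d}{3}\right) = \frac{230}{9} - \frac{22 d}{3}$)
$\frac{K{\left(-3,-2 - 6 \right)} + 38 \left(-101\right)}{B{\left(147 \right)}} = \frac{2 + 38 \left(-101\right)}{\frac{230}{9} - 1078} = \frac{2 - 3838}{\frac{230}{9} - 1078} = - \frac{3836}{- \frac{9472}{9}} = \left(-3836\right) \left(- \frac{9}{9472}\right) = \frac{8631}{2368}$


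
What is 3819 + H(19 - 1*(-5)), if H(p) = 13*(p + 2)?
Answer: 4157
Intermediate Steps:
H(p) = 26 + 13*p (H(p) = 13*(2 + p) = 26 + 13*p)
3819 + H(19 - 1*(-5)) = 3819 + (26 + 13*(19 - 1*(-5))) = 3819 + (26 + 13*(19 + 5)) = 3819 + (26 + 13*24) = 3819 + (26 + 312) = 3819 + 338 = 4157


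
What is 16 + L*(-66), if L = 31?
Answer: -2030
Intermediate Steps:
16 + L*(-66) = 16 + 31*(-66) = 16 - 2046 = -2030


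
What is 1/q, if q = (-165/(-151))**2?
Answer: 22801/27225 ≈ 0.83750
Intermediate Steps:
q = 27225/22801 (q = (-165*(-1/151))**2 = (165/151)**2 = 27225/22801 ≈ 1.1940)
1/q = 1/(27225/22801) = 22801/27225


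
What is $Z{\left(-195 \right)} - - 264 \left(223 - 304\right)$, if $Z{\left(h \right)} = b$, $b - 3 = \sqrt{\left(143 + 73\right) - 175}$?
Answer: $-21381 + \sqrt{41} \approx -21375.0$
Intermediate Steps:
$b = 3 + \sqrt{41}$ ($b = 3 + \sqrt{\left(143 + 73\right) - 175} = 3 + \sqrt{216 - 175} = 3 + \sqrt{41} \approx 9.4031$)
$Z{\left(h \right)} = 3 + \sqrt{41}$
$Z{\left(-195 \right)} - - 264 \left(223 - 304\right) = \left(3 + \sqrt{41}\right) - - 264 \left(223 - 304\right) = \left(3 + \sqrt{41}\right) - \left(-264\right) \left(-81\right) = \left(3 + \sqrt{41}\right) - 21384 = -21381 + \sqrt{41}$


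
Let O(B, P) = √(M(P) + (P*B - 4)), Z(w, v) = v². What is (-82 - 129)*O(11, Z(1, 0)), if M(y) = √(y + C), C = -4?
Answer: -211*√(-4 + 2*I) ≈ -102.52 - 434.27*I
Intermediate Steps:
M(y) = √(-4 + y) (M(y) = √(y - 4) = √(-4 + y))
O(B, P) = √(-4 + √(-4 + P) + B*P) (O(B, P) = √(√(-4 + P) + (P*B - 4)) = √(√(-4 + P) + (B*P - 4)) = √(√(-4 + P) + (-4 + B*P)) = √(-4 + √(-4 + P) + B*P))
(-82 - 129)*O(11, Z(1, 0)) = (-82 - 129)*√(-4 + √(-4 + 0²) + 11*0²) = -211*√(-4 + √(-4 + 0) + 11*0) = -211*√(-4 + √(-4) + 0) = -211*√(-4 + 2*I + 0) = -211*√(-4 + 2*I)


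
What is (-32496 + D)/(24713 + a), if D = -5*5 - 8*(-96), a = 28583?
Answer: -31753/53296 ≈ -0.59579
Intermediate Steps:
D = 743 (D = -25 + 768 = 743)
(-32496 + D)/(24713 + a) = (-32496 + 743)/(24713 + 28583) = -31753/53296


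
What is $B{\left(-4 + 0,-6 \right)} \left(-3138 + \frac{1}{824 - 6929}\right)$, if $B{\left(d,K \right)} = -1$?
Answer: $\frac{19157491}{6105} \approx 3138.0$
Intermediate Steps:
$B{\left(-4 + 0,-6 \right)} \left(-3138 + \frac{1}{824 - 6929}\right) = - (-3138 + \frac{1}{824 - 6929}) = - (-3138 + \frac{1}{-6105}) = - (-3138 - \frac{1}{6105}) = \left(-1\right) \left(- \frac{19157491}{6105}\right) = \frac{19157491}{6105}$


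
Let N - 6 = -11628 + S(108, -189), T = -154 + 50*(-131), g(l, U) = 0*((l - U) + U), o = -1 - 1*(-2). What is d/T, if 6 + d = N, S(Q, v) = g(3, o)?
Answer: 2907/1676 ≈ 1.7345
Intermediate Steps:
o = 1 (o = -1 + 2 = 1)
g(l, U) = 0 (g(l, U) = 0*l = 0)
T = -6704 (T = -154 - 6550 = -6704)
S(Q, v) = 0
N = -11622 (N = 6 + (-11628 + 0) = 6 - 11628 = -11622)
d = -11628 (d = -6 - 11622 = -11628)
d/T = -11628/(-6704) = -11628*(-1/6704) = 2907/1676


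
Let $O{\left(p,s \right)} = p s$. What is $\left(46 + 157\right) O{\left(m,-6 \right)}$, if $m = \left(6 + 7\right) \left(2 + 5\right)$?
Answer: $-110838$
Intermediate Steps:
$m = 91$ ($m = 13 \cdot 7 = 91$)
$\left(46 + 157\right) O{\left(m,-6 \right)} = \left(46 + 157\right) 91 \left(-6\right) = 203 \left(-546\right) = -110838$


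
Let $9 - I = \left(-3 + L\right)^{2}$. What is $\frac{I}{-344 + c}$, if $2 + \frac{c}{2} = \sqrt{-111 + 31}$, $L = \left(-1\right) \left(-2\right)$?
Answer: $- \frac{174}{7589} - \frac{4 i \sqrt{5}}{7589} \approx -0.022928 - 0.0011786 i$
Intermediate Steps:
$L = 2$
$c = -4 + 8 i \sqrt{5}$ ($c = -4 + 2 \sqrt{-111 + 31} = -4 + 2 \sqrt{-80} = -4 + 2 \cdot 4 i \sqrt{5} = -4 + 8 i \sqrt{5} \approx -4.0 + 17.889 i$)
$I = 8$ ($I = 9 - \left(-3 + 2\right)^{2} = 9 - \left(-1\right)^{2} = 9 - 1 = 8$)
$\frac{I}{-344 + c} = \frac{8}{-344 - \left(4 - 8 i \sqrt{5}\right)} = \frac{8}{-348 + 8 i \sqrt{5}}$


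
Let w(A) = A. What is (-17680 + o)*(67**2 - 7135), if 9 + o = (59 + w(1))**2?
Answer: 37279494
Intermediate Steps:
o = 3591 (o = -9 + (59 + 1)**2 = -9 + 60**2 = -9 + 3600 = 3591)
(-17680 + o)*(67**2 - 7135) = (-17680 + 3591)*(67**2 - 7135) = -14089*(4489 - 7135) = -14089*(-2646) = 37279494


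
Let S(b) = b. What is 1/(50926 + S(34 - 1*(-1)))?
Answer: 1/50961 ≈ 1.9623e-5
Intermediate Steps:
1/(50926 + S(34 - 1*(-1))) = 1/(50926 + (34 - 1*(-1))) = 1/(50926 + (34 + 1)) = 1/(50926 + 35) = 1/50961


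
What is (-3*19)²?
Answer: 3249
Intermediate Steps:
(-3*19)² = (-57)² = 3249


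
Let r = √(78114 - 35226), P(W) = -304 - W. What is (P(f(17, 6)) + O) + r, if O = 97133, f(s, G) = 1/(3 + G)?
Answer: 871460/9 + 2*√10722 ≈ 97036.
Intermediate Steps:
r = 2*√10722 (r = √42888 = 2*√10722 ≈ 207.09)
(P(f(17, 6)) + O) + r = ((-304 - 1/(3 + 6)) + 97133) + 2*√10722 = ((-304 - 1/9) + 97133) + 2*√10722 = ((-304 - 1*⅑) + 97133) + 2*√10722 = ((-304 - ⅑) + 97133) + 2*√10722 = (-2737/9 + 97133) + 2*√10722 = 871460/9 + 2*√10722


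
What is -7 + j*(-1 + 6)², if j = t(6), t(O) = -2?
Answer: -57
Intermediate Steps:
j = -2
-7 + j*(-1 + 6)² = -7 - 2*(-1 + 6)² = -7 - 2*5² = -7 - 2*25 = -7 - 50 = -57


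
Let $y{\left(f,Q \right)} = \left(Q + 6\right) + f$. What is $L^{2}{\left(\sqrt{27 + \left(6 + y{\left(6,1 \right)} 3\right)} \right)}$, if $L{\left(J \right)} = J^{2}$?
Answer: $5184$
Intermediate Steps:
$y{\left(f,Q \right)} = 6 + Q + f$ ($y{\left(f,Q \right)} = \left(6 + Q\right) + f = 6 + Q + f$)
$L^{2}{\left(\sqrt{27 + \left(6 + y{\left(6,1 \right)} 3\right)} \right)} = \left(\left(\sqrt{27 + \left(6 + \left(6 + 1 + 6\right) 3\right)}\right)^{2}\right)^{2} = \left(\left(\sqrt{27 + \left(6 + 13 \cdot 3\right)}\right)^{2}\right)^{2} = \left(\left(\sqrt{27 + \left(6 + 39\right)}\right)^{2}\right)^{2} = \left(\left(\sqrt{27 + 45}\right)^{2}\right)^{2} = \left(\left(\sqrt{72}\right)^{2}\right)^{2} = \left(\left(6 \sqrt{2}\right)^{2}\right)^{2} = 72^{2} = 5184$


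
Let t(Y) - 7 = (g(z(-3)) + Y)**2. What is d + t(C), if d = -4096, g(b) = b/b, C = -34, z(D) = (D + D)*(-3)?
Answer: -3000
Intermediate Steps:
z(D) = -6*D (z(D) = (2*D)*(-3) = -6*D)
g(b) = 1
t(Y) = 7 + (1 + Y)**2
d + t(C) = -4096 + (7 + (1 - 34)**2) = -4096 + (7 + (-33)**2) = -4096 + (7 + 1089) = -4096 + 1096 = -3000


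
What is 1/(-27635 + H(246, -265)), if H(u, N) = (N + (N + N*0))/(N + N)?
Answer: -1/27634 ≈ -3.6187e-5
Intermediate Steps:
H(u, N) = 1 (H(u, N) = (N + (N + 0))/((2*N)) = (N + N)*(1/(2*N)) = (2*N)*(1/(2*N)) = 1)
1/(-27635 + H(246, -265)) = 1/(-27635 + 1) = 1/(-27634) = -1/27634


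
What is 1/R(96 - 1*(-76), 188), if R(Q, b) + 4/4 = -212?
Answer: -1/213 ≈ -0.0046948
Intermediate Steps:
R(Q, b) = -213 (R(Q, b) = -1 - 212 = -213)
1/R(96 - 1*(-76), 188) = 1/(-213) = -1/213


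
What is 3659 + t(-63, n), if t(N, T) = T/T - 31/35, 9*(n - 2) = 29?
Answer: 128069/35 ≈ 3659.1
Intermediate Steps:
n = 47/9 (n = 2 + (⅑)*29 = 2 + 29/9 = 47/9 ≈ 5.2222)
t(N, T) = 4/35 (t(N, T) = 1 - 31*1/35 = 1 - 31/35 = 4/35)
3659 + t(-63, n) = 3659 + 4/35 = 128069/35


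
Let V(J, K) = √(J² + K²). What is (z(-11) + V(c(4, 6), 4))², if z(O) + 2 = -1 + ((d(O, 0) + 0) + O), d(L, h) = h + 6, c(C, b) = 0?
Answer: 16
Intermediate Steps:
d(L, h) = 6 + h
z(O) = 3 + O (z(O) = -2 + (-1 + (((6 + 0) + 0) + O)) = -2 + (-1 + ((6 + 0) + O)) = -2 + (-1 + (6 + O)) = -2 + (5 + O) = 3 + O)
(z(-11) + V(c(4, 6), 4))² = ((3 - 11) + √(0² + 4²))² = (-8 + √(0 + 16))² = (-8 + √16)² = (-8 + 4)² = (-4)² = 16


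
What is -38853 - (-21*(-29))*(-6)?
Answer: -35199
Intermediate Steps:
-38853 - (-21*(-29))*(-6) = -38853 - 609*(-6) = -38853 - 1*(-3654) = -38853 + 3654 = -35199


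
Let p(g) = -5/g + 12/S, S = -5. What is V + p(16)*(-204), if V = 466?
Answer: 20387/20 ≈ 1019.3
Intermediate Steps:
p(g) = -12/5 - 5/g (p(g) = -5/g + 12/(-5) = -5/g + 12*(-⅕) = -5/g - 12/5 = -12/5 - 5/g)
V + p(16)*(-204) = 466 + (-12/5 - 5/16)*(-204) = 466 - 217/80*(-204) = 466 + 11067/20 = 20387/20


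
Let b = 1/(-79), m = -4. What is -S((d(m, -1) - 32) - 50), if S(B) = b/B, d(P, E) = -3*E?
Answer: -1/6241 ≈ -0.00016023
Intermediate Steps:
b = -1/79 ≈ -0.012658
S(B) = -1/(79*B)
-S((d(m, -1) - 32) - 50) = -(-1)/(79*((-3*(-1) - 32) - 50)) = -(-1)/(79*((3 - 32) - 50)) = -(-1)/(79*(-29 - 50)) = -(-1)/(79*(-79)) = -(-1)*(-1)/(79*79) = -1*1/6241 = -1/6241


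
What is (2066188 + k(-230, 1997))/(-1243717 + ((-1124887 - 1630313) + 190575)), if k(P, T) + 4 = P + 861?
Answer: -2066815/3808342 ≈ -0.54271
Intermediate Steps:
k(P, T) = 857 + P (k(P, T) = -4 + (P + 861) = -4 + (861 + P) = 857 + P)
(2066188 + k(-230, 1997))/(-1243717 + ((-1124887 - 1630313) + 190575)) = (2066188 + (857 - 230))/(-1243717 + ((-1124887 - 1630313) + 190575)) = (2066188 + 627)/(-1243717 + (-2755200 + 190575)) = 2066815/(-1243717 - 2564625) = 2066815/(-3808342) = 2066815*(-1/3808342) = -2066815/3808342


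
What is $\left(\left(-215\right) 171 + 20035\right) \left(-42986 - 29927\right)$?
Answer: $1219834490$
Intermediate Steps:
$\left(\left(-215\right) 171 + 20035\right) \left(-42986 - 29927\right) = \left(-36765 + 20035\right) \left(-72913\right) = \left(-16730\right) \left(-72913\right) = 1219834490$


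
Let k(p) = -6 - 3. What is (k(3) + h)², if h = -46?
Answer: 3025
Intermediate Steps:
k(p) = -9
(k(3) + h)² = (-9 - 46)² = (-55)² = 3025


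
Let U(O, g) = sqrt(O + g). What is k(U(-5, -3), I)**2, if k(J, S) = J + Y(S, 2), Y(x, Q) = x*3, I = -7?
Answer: 433 - 84*I*sqrt(2) ≈ 433.0 - 118.79*I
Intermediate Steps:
Y(x, Q) = 3*x
k(J, S) = J + 3*S
k(U(-5, -3), I)**2 = (sqrt(-5 - 3) + 3*(-7))**2 = (sqrt(-8) - 21)**2 = (2*I*sqrt(2) - 21)**2 = (-21 + 2*I*sqrt(2))**2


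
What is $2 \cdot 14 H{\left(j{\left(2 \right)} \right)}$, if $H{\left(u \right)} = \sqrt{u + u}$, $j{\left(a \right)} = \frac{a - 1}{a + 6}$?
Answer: $14$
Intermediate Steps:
$j{\left(a \right)} = \frac{-1 + a}{6 + a}$
$H{\left(u \right)} = \sqrt{2} \sqrt{u}$ ($H{\left(u \right)} = \sqrt{2 u} = \sqrt{2} \sqrt{u}$)
$2 \cdot 14 H{\left(j{\left(2 \right)} \right)} = 2 \cdot 14 \sqrt{2} \sqrt{\frac{-1 + 2}{6 + 2}} = 28 \sqrt{2} \sqrt{\frac{1}{8} \cdot 1} = 28 \frac{\sqrt{2}}{2 \sqrt{2}} = 28 \sqrt{2} \frac{\sqrt{2}}{4} = 28 \cdot \frac{1}{2} = 14$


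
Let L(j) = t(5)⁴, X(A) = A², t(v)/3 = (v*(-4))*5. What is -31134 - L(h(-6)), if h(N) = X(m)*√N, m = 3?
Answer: -8100031134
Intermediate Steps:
t(v) = -60*v (t(v) = 3*((v*(-4))*5) = 3*(-4*v*5) = 3*(-20*v) = -60*v)
h(N) = 9*√N (h(N) = 3²*√N = 9*√N)
L(j) = 8100000000 (L(j) = (-60*5)⁴ = (-300)⁴ = 8100000000)
-31134 - L(h(-6)) = -31134 - 1*8100000000 = -31134 - 8100000000 = -8100031134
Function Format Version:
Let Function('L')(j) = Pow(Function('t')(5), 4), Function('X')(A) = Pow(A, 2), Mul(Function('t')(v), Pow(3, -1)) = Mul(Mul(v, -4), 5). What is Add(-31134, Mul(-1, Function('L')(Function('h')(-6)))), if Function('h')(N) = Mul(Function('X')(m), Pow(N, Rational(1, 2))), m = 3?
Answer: -8100031134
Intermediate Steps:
Function('t')(v) = Mul(-60, v) (Function('t')(v) = Mul(3, Mul(Mul(v, -4), 5)) = Mul(3, Mul(Mul(-4, v), 5)) = Mul(3, Mul(-20, v)) = Mul(-60, v))
Function('h')(N) = Mul(9, Pow(N, Rational(1, 2))) (Function('h')(N) = Mul(Pow(3, 2), Pow(N, Rational(1, 2))) = Mul(9, Pow(N, Rational(1, 2))))
Function('L')(j) = 8100000000 (Function('L')(j) = Pow(Mul(-60, 5), 4) = Pow(-300, 4) = 8100000000)
Add(-31134, Mul(-1, Function('L')(Function('h')(-6)))) = Add(-31134, Mul(-1, 8100000000)) = Add(-31134, -8100000000) = -8100031134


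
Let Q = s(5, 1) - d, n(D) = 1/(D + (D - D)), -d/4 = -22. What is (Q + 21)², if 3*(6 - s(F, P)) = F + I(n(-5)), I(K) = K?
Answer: 97969/25 ≈ 3918.8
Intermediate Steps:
d = 88 (d = -4*(-22) = 88)
n(D) = 1/D (n(D) = 1/(D + 0) = 1/D)
s(F, P) = 91/15 - F/3 (s(F, P) = 6 - (F + 1/(-5))/3 = 6 - (F - ⅕)/3 = 6 - (-⅕ + F)/3 = 6 + (1/15 - F/3) = 91/15 - F/3)
Q = -418/5 (Q = (91/15 - ⅓*5) - 1*88 = (91/15 - 5/3) - 88 = 22/5 - 88 = -418/5 ≈ -83.600)
(Q + 21)² = (-418/5 + 21)² = (-313/5)² = 97969/25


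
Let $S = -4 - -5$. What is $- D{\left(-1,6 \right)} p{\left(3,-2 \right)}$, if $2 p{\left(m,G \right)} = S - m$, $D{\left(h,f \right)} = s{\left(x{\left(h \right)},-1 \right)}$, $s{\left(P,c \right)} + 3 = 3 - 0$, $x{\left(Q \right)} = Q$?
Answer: $0$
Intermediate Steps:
$s{\left(P,c \right)} = 0$ ($s{\left(P,c \right)} = -3 + \left(3 - 0\right) = -3 + \left(3 + 0\right) = -3 + 3 = 0$)
$D{\left(h,f \right)} = 0$
$S = 1$ ($S = -4 + 5 = 1$)
$p{\left(m,G \right)} = \frac{1}{2} - \frac{m}{2}$ ($p{\left(m,G \right)} = \frac{1 - m}{2} = \frac{1}{2} - \frac{m}{2}$)
$- D{\left(-1,6 \right)} p{\left(3,-2 \right)} = \left(-1\right) 0 \left(\frac{1}{2} - \frac{3}{2}\right) = 0 \left(\frac{1}{2} - \frac{3}{2}\right) = 0 \left(-1\right) = 0$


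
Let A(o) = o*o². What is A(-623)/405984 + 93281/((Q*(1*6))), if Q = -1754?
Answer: -215218312651/356047968 ≈ -604.46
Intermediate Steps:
A(o) = o³
A(-623)/405984 + 93281/((Q*(1*6))) = (-623)³/405984 + 93281/((-1754*6)) = -241804367*1/405984 + 93281/((-1754*6)) = -241804367/405984 + 93281/(-10524) = -241804367/405984 + 93281*(-1/10524) = -241804367/405984 - 93281/10524 = -215218312651/356047968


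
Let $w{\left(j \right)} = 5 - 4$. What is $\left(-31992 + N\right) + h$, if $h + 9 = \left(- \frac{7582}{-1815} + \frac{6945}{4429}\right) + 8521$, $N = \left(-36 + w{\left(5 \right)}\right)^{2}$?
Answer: $- \frac{178853636072}{8038635} \approx -22249.0$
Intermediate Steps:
$w{\left(j \right)} = 1$
$N = 1225$ ($N = \left(-36 + 1\right)^{2} = \left(-35\right)^{2} = 1225$)
$h = \frac{68471046973}{8038635}$ ($h = -9 + \left(\left(- \frac{7582}{-1815} + \frac{6945}{4429}\right) + 8521\right) = -9 + \left(\left(\left(-7582\right) \left(- \frac{1}{1815}\right) + 6945 \cdot \frac{1}{4429}\right) + 8521\right) = -9 + \left(\left(\frac{7582}{1815} + \frac{6945}{4429}\right) + 8521\right) = -9 + \left(\frac{46185853}{8038635} + 8521\right) = -9 + \frac{68543394688}{8038635} = \frac{68471046973}{8038635} \approx 8517.8$)
$\left(-31992 + N\right) + h = \left(-31992 + 1225\right) + \frac{68471046973}{8038635} = -30767 + \frac{68471046973}{8038635} = - \frac{178853636072}{8038635}$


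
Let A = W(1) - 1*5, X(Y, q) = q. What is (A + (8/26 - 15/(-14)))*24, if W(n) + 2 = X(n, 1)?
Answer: -10092/91 ≈ -110.90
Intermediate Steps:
W(n) = -1 (W(n) = -2 + 1 = -1)
A = -6 (A = -1 - 1*5 = -1 - 5 = -6)
(A + (8/26 - 15/(-14)))*24 = (-6 + (8/26 - 15/(-14)))*24 = (-6 + (8*(1/26) - 15*(-1/14)))*24 = (-6 + (4/13 + 15/14))*24 = (-6 + 251/182)*24 = -841/182*24 = -10092/91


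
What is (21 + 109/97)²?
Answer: 4605316/9409 ≈ 489.46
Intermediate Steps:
(21 + 109/97)² = (2146/97)² = 4605316/9409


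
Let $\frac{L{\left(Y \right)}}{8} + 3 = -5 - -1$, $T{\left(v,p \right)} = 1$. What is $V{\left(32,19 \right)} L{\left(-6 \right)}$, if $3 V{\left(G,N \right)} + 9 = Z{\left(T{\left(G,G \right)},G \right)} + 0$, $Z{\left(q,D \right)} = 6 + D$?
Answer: $- \frac{1624}{3} \approx -541.33$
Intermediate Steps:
$L{\left(Y \right)} = -56$ ($L{\left(Y \right)} = -24 + 8 \left(-5 - -1\right) = -24 + 8 \left(-5 + 1\right) = -24 + 8 \left(-4\right) = -24 - 32 = -56$)
$V{\left(G,N \right)} = -1 + \frac{G}{3}$ ($V{\left(G,N \right)} = -3 + \frac{\left(6 + G\right) + 0}{3} = -3 + \frac{6 + G}{3} = -3 + \left(2 + \frac{G}{3}\right) = -1 + \frac{G}{3}$)
$V{\left(32,19 \right)} L{\left(-6 \right)} = \left(-1 + \frac{1}{3} \cdot 32\right) \left(-56\right) = \left(-1 + \frac{32}{3}\right) \left(-56\right) = \frac{29}{3} \left(-56\right) = - \frac{1624}{3}$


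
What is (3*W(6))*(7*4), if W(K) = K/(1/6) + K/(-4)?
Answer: 2898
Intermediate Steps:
W(K) = 23*K/4 (W(K) = K/(⅙) + K*(-¼) = K*6 - K/4 = 6*K - K/4 = 23*K/4)
(3*W(6))*(7*4) = (3*((23/4)*6))*(7*4) = (3*(69/2))*28 = (207/2)*28 = 2898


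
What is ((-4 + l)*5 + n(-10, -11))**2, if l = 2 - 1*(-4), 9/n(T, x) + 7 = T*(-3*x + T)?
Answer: 619369/6241 ≈ 99.242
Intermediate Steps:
n(T, x) = 9/(-7 + T*(T - 3*x)) (n(T, x) = 9/(-7 + T*(-3*x + T)) = 9/(-7 + T*(T - 3*x)))
l = 6 (l = 2 + 4 = 6)
((-4 + l)*5 + n(-10, -11))**2 = ((-4 + 6)*5 - 9/(7 - 1*(-10)**2 + 3*(-10)*(-11)))**2 = (2*5 - 9/(7 - 1*100 + 330))**2 = (10 - 9/(7 - 100 + 330))**2 = (10 - 9/237)**2 = (10 - 9*1/237)**2 = (10 - 3/79)**2 = (787/79)**2 = 619369/6241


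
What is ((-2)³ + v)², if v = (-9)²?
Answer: 5329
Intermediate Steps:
v = 81
((-2)³ + v)² = ((-2)³ + 81)² = (-8 + 81)² = 73² = 5329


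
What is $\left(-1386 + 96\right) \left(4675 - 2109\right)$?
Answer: $-3310140$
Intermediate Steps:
$\left(-1386 + 96\right) \left(4675 - 2109\right) = \left(-1290\right) 2566 = -3310140$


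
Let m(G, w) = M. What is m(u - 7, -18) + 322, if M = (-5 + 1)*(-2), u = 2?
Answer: 330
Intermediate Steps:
M = 8 (M = -4*(-2) = 8)
m(G, w) = 8
m(u - 7, -18) + 322 = 8 + 322 = 330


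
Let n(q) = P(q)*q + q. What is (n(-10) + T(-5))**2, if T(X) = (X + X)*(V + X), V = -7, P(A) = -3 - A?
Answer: 1600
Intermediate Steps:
T(X) = 2*X*(-7 + X) (T(X) = (X + X)*(-7 + X) = (2*X)*(-7 + X) = 2*X*(-7 + X))
n(q) = q + q*(-3 - q) (n(q) = (-3 - q)*q + q = q*(-3 - q) + q = q + q*(-3 - q))
(n(-10) + T(-5))**2 = (-1*(-10)*(2 - 10) + 2*(-5)*(-7 - 5))**2 = (-1*(-10)*(-8) + 2*(-5)*(-12))**2 = (-80 + 120)**2 = 40**2 = 1600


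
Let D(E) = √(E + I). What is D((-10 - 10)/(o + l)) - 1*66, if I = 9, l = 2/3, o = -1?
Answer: -66 + √69 ≈ -57.693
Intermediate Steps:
l = ⅔ (l = 2*(⅓) = ⅔ ≈ 0.66667)
D(E) = √(9 + E) (D(E) = √(E + 9) = √(9 + E))
D((-10 - 10)/(o + l)) - 1*66 = √(9 + (-10 - 10)/(-1 + ⅔)) - 1*66 = √(9 - 20/(-⅓)) - 66 = √(9 - 20*(-3)) - 66 = √(9 + 60) - 66 = √69 - 66 = -66 + √69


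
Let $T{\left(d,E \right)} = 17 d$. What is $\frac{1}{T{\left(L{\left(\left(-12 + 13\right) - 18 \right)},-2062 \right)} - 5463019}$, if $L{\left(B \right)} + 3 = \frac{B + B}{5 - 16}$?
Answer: $- \frac{11}{60093192} \approx -1.8305 \cdot 10^{-7}$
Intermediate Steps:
$L{\left(B \right)} = -3 - \frac{2 B}{11}$ ($L{\left(B \right)} = -3 + \frac{B + B}{5 - 16} = -3 + \frac{2 B}{-11} = -3 + 2 B \left(- \frac{1}{11}\right) = -3 - \frac{2 B}{11}$)
$\frac{1}{T{\left(L{\left(\left(-12 + 13\right) - 18 \right)},-2062 \right)} - 5463019} = \frac{1}{17 \left(-3 - \frac{2 \left(\left(-12 + 13\right) - 18\right)}{11}\right) - 5463019} = \frac{1}{17 \left(-3 - \frac{2 \left(1 - 18\right)}{11}\right) - 5463019} = \frac{1}{17 \left(-3 - - \frac{34}{11}\right) - 5463019} = \frac{1}{17 \left(-3 + \frac{34}{11}\right) - 5463019} = \frac{1}{17 \cdot \frac{1}{11} - 5463019} = \frac{1}{\frac{17}{11} - 5463019} = \frac{1}{- \frac{60093192}{11}} = - \frac{11}{60093192}$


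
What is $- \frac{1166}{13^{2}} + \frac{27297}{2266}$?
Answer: $\frac{1971037}{382954} \approx 5.1469$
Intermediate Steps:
$- \frac{1166}{13^{2}} + \frac{27297}{2266} = - \frac{1166}{169} + 27297 \cdot \frac{1}{2266} = \left(-1166\right) \frac{1}{169} + \frac{27297}{2266} = - \frac{1166}{169} + \frac{27297}{2266} = \frac{1971037}{382954}$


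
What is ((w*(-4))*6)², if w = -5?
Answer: 14400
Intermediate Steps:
((w*(-4))*6)² = (-5*(-4)*6)² = (20*6)² = 120² = 14400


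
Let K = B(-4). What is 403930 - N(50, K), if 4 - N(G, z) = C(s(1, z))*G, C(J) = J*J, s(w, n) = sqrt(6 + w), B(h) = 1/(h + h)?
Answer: 404276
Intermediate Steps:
B(h) = 1/(2*h)
C(J) = J**2
K = -1/8 (K = (1/2)/(-4) = (1/2)*(-1/4) = -1/8 ≈ -0.12500)
N(G, z) = 4 - 7*G (N(G, z) = 4 - (sqrt(6 + 1))**2*G = 4 - (sqrt(7))**2*G = 4 - 7*G)
403930 - N(50, K) = 403930 - (4 - 7*50) = 403930 - (4 - 350) = 403930 - 1*(-346) = 403930 + 346 = 404276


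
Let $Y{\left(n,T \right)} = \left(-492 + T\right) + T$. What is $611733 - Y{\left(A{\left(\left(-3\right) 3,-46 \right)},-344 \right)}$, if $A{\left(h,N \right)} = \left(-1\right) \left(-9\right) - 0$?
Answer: $612913$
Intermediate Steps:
$A{\left(h,N \right)} = 9$ ($A{\left(h,N \right)} = 9 + 0 = 9$)
$Y{\left(n,T \right)} = -492 + 2 T$
$611733 - Y{\left(A{\left(\left(-3\right) 3,-46 \right)},-344 \right)} = 611733 - \left(-492 + 2 \left(-344\right)\right) = 611733 - \left(-492 - 688\right) = 611733 - -1180 = 611733 + 1180 = 612913$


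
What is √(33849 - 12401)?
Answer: 2*√5362 ≈ 146.45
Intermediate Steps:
√(33849 - 12401) = √21448 = 2*√5362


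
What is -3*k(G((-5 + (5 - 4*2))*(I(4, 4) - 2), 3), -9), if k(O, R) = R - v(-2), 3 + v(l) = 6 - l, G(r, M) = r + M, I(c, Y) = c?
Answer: 42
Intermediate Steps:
G(r, M) = M + r
v(l) = 3 - l (v(l) = -3 + (6 - l) = 3 - l)
k(O, R) = -5 + R (k(O, R) = R - (3 - 1*(-2)) = R - (3 + 2) = R - 1*5 = R - 5 = -5 + R)
-3*k(G((-5 + (5 - 4*2))*(I(4, 4) - 2), 3), -9) = -3*(-5 - 9) = -3*(-14) = 42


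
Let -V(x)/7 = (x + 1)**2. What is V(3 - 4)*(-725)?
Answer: 0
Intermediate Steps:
V(x) = -7*(1 + x)**2 (V(x) = -7*(x + 1)**2 = -7*(1 + x)**2)
V(3 - 4)*(-725) = -7*(1 + (3 - 4))**2*(-725) = -7*(1 - 1)**2*(-725) = -7*0**2*(-725) = -7*0*(-725) = 0*(-725) = 0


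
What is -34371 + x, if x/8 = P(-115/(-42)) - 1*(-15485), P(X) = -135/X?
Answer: 2049635/23 ≈ 89115.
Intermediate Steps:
x = 2840168/23 (x = 8*(-135/((-115/(-42))) - 1*(-15485)) = 8*(-135/((-115*(-1/42))) + 15485) = 8*(-135/115/42 + 15485) = 8*(-135*42/115 + 15485) = 8*(-1134/23 + 15485) = 8*(355021/23) = 2840168/23 ≈ 1.2349e+5)
-34371 + x = -34371 + 2840168/23 = 2049635/23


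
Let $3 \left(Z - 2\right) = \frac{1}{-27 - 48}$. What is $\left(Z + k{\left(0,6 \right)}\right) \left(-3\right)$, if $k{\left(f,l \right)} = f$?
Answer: $- \frac{449}{75} \approx -5.9867$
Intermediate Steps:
$Z = \frac{449}{225}$ ($Z = 2 + \frac{1}{3 \left(-27 - 48\right)} = 2 + \frac{1}{3 \left(-75\right)} = 2 + \frac{1}{3} \left(- \frac{1}{75}\right) = 2 - \frac{1}{225} = \frac{449}{225} \approx 1.9956$)
$\left(Z + k{\left(0,6 \right)}\right) \left(-3\right) = \left(\frac{449}{225} + 0\right) \left(-3\right) = \frac{449}{225} \left(-3\right) = - \frac{449}{75}$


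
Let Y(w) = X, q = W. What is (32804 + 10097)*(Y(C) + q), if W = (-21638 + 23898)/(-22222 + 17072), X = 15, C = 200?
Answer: 321714599/515 ≈ 6.2469e+5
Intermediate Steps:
W = -226/515 (W = 2260/(-5150) = 2260*(-1/5150) = -226/515 ≈ -0.43884)
q = -226/515 ≈ -0.43884
Y(w) = 15
(32804 + 10097)*(Y(C) + q) = (32804 + 10097)*(15 - 226/515) = 42901*(7499/515) = 321714599/515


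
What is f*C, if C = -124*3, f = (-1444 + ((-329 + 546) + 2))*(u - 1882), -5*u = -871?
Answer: -778244460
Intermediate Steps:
u = 871/5 (u = -⅕*(-871) = 871/5 ≈ 174.20)
f = 2092055 (f = (-1444 + ((-329 + 546) + 2))*(871/5 - 1882) = (-1444 + (217 + 2))*(-8539/5) = (-1444 + 219)*(-8539/5) = -1225*(-8539/5) = 2092055)
C = -372
f*C = 2092055*(-372) = -778244460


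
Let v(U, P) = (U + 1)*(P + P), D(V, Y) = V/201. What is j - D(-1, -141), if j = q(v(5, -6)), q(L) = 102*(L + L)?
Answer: -2952287/201 ≈ -14688.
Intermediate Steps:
D(V, Y) = V/201 (D(V, Y) = V*(1/201) = V/201)
v(U, P) = 2*P*(1 + U) (v(U, P) = (1 + U)*(2*P) = 2*P*(1 + U))
q(L) = 204*L (q(L) = 102*(2*L) = 204*L)
j = -14688 (j = 204*(2*(-6)*(1 + 5)) = 204*(2*(-6)*6) = 204*(-72) = -14688)
j - D(-1, -141) = -14688 - (-1)/201 = -14688 - 1*(-1/201) = -14688 + 1/201 = -2952287/201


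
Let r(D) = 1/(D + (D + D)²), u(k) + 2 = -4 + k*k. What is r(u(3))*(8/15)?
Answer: 8/585 ≈ 0.013675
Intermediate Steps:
u(k) = -6 + k² (u(k) = -2 + (-4 + k*k) = -2 + (-4 + k²) = -6 + k²)
r(D) = 1/(D + 4*D²) (r(D) = 1/(D + (2*D)²) = 1/(D + 4*D²))
r(u(3))*(8/15) = (1/((-6 + 3²)*(1 + 4*(-6 + 3²))))*(8/15) = (1/((-6 + 9)*(1 + 4*(-6 + 9))))*(8*(1/15)) = (1/(3*(1 + 4*3)))*(8/15) = (1/(3*(1 + 12)))*(8/15) = ((⅓)/13)*(8/15) = ((⅓)*(1/13))*(8/15) = (1/39)*(8/15) = 8/585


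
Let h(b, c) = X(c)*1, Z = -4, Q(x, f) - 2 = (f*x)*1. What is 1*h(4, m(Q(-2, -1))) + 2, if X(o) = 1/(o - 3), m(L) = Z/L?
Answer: 7/4 ≈ 1.7500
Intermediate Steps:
Q(x, f) = 2 + f*x (Q(x, f) = 2 + (f*x)*1 = 2 + f*x)
m(L) = -4/L
X(o) = 1/(-3 + o)
h(b, c) = 1/(-3 + c)
1*h(4, m(Q(-2, -1))) + 2 = 1/(-3 - 4/(2 - 1*(-2))) + 2 = 1/(-3 - 4/(2 + 2)) + 2 = 1/(-3 - 4/4) + 2 = 1/(-3 - 4*¼) + 2 = 1/(-3 - 1) + 2 = 1/(-4) + 2 = 1*(-¼) + 2 = -¼ + 2 = 7/4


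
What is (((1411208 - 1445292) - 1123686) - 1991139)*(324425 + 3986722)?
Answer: -13575409588623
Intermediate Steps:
(((1411208 - 1445292) - 1123686) - 1991139)*(324425 + 3986722) = ((-34084 - 1123686) - 1991139)*4311147 = (-1157770 - 1991139)*4311147 = -3148909*4311147 = -13575409588623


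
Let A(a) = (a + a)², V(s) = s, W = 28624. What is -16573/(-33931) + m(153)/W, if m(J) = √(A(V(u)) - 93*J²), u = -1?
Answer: 16573/33931 + I*√2177033/28624 ≈ 0.48843 + 0.051547*I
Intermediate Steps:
A(a) = 4*a² (A(a) = (2*a)² = 4*a²)
m(J) = √(4 - 93*J²) (m(J) = √(4*(-1)² - 93*J²) = √(4*1 - 93*J²) = √(4 - 93*J²))
-16573/(-33931) + m(153)/W = -16573/(-33931) + √(4 - 93*153²)/28624 = -16573*(-1/33931) + √(4 - 93*23409)*(1/28624) = 16573/33931 + √(4 - 2177037)*(1/28624) = 16573/33931 + √(-2177033)*(1/28624) = 16573/33931 + (I*√2177033)*(1/28624) = 16573/33931 + I*√2177033/28624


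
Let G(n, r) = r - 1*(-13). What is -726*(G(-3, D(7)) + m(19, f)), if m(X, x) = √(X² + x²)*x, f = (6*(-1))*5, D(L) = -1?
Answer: -8712 + 21780*√1261 ≈ 7.6471e+5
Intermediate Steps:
f = -30 (f = -6*5 = -30)
G(n, r) = 13 + r (G(n, r) = r + 13 = 13 + r)
m(X, x) = x*√(X² + x²)
-726*(G(-3, D(7)) + m(19, f)) = -726*((13 - 1) - 30*√(19² + (-30)²)) = -726*(12 - 30*√(361 + 900)) = -726*(12 - 30*√1261) = -8712 + 21780*√1261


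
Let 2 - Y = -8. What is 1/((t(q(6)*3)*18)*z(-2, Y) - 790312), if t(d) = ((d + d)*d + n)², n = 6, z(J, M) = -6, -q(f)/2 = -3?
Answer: -1/46983640 ≈ -2.1284e-8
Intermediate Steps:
Y = 10 (Y = 2 - 1*(-8) = 2 + 8 = 10)
q(f) = 6 (q(f) = -2*(-3) = 6)
t(d) = (6 + 2*d²)² (t(d) = ((d + d)*d + 6)² = ((2*d)*d + 6)² = (2*d² + 6)² = (6 + 2*d²)²)
1/((t(q(6)*3)*18)*z(-2, Y) - 790312) = 1/(((4*(3 + (6*3)²)²)*18)*(-6) - 790312) = 1/(((4*(3 + 18²)²)*18)*(-6) - 790312) = 1/(((4*(3 + 324)²)*18)*(-6) - 790312) = 1/(((4*327²)*18)*(-6) - 790312) = 1/(((4*106929)*18)*(-6) - 790312) = 1/((427716*18)*(-6) - 790312) = 1/(7698888*(-6) - 790312) = 1/(-46193328 - 790312) = 1/(-46983640) = -1/46983640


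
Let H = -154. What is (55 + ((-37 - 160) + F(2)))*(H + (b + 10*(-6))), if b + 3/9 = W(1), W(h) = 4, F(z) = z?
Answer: 88340/3 ≈ 29447.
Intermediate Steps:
b = 11/3 (b = -1/3 + 4 = 11/3 ≈ 3.6667)
(55 + ((-37 - 160) + F(2)))*(H + (b + 10*(-6))) = (55 + ((-37 - 160) + 2))*(-154 + (11/3 + 10*(-6))) = (55 + (-197 + 2))*(-154 + (11/3 - 60)) = (55 - 195)*(-154 - 169/3) = -140*(-631/3) = 88340/3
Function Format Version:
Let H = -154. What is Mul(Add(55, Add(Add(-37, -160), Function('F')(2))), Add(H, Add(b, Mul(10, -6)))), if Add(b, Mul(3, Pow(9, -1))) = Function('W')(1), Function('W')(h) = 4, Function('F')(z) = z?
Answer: Rational(88340, 3) ≈ 29447.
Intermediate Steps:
b = Rational(11, 3) (b = Add(Rational(-1, 3), 4) = Rational(11, 3) ≈ 3.6667)
Mul(Add(55, Add(Add(-37, -160), Function('F')(2))), Add(H, Add(b, Mul(10, -6)))) = Mul(Add(55, Add(Add(-37, -160), 2)), Add(-154, Add(Rational(11, 3), Mul(10, -6)))) = Mul(Add(55, Add(-197, 2)), Add(-154, Add(Rational(11, 3), -60))) = Mul(Add(55, -195), Add(-154, Rational(-169, 3))) = Mul(-140, Rational(-631, 3)) = Rational(88340, 3)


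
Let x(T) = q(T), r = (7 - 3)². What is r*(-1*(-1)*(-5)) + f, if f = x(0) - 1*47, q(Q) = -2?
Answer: -129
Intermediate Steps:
r = 16 (r = 4² = 16)
x(T) = -2
f = -49 (f = -2 - 1*47 = -2 - 47 = -49)
r*(-1*(-1)*(-5)) + f = 16*(-1*(-1)*(-5)) - 49 = 16*(1*(-5)) - 49 = 16*(-5) - 49 = -80 - 49 = -129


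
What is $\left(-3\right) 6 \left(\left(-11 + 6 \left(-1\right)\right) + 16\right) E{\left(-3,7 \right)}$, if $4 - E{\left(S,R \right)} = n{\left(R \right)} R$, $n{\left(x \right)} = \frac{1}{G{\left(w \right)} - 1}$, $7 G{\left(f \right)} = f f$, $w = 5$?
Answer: $23$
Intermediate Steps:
$G{\left(f \right)} = \frac{f^{2}}{7}$ ($G{\left(f \right)} = \frac{f f}{7} = \frac{f^{2}}{7}$)
$n{\left(x \right)} = \frac{7}{18}$ ($n{\left(x \right)} = \frac{1}{\frac{5^{2}}{7} - 1} = \frac{1}{\frac{1}{7} \cdot 25 - 1} = \frac{1}{\frac{25}{7} - 1} = \frac{1}{\frac{18}{7}} = \frac{7}{18}$)
$E{\left(S,R \right)} = 4 - \frac{7 R}{18}$
$\left(-3\right) 6 \left(\left(-11 + 6 \left(-1\right)\right) + 16\right) E{\left(-3,7 \right)} = \left(-3\right) 6 \left(\left(-11 + 6 \left(-1\right)\right) + 16\right) \left(4 - \frac{49}{18}\right) = - 18 \left(\left(-11 - 6\right) + 16\right) \left(4 - \frac{49}{18}\right) = - 18 \left(-17 + 16\right) \frac{23}{18} = \left(-18\right) \left(-1\right) \frac{23}{18} = 18 \cdot \frac{23}{18} = 23$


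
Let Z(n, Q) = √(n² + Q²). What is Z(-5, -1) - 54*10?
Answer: -540 + √26 ≈ -534.90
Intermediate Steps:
Z(n, Q) = √(Q² + n²)
Z(-5, -1) - 54*10 = √((-1)² + (-5)²) - 54*10 = √(1 + 25) - 540 = √26 - 540 = -540 + √26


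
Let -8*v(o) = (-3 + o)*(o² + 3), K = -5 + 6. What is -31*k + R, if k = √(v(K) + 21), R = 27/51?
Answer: 9/17 - 31*√22 ≈ -144.87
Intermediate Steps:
K = 1
R = 9/17 (R = 27*(1/51) = 9/17 ≈ 0.52941)
v(o) = -(-3 + o)*(3 + o²)/8 (v(o) = -(-3 + o)*(o² + 3)/8 = -(-3 + o)*(3 + o²)/8)
k = √22 (k = √((9/8 - 3/8*1 - ⅛*1³ + (3/8)*1²) + 21) = √((9/8 - 3/8 - ⅛*1 + (3/8)*1) + 21) = √((9/8 - 3/8 - ⅛ + 3/8) + 21) = √(1 + 21) = √22 ≈ 4.6904)
-31*k + R = -31*√22 + 9/17 = 9/17 - 31*√22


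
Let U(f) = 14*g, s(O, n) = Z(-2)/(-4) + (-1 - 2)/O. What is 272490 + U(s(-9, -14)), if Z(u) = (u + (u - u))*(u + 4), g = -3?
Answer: 272448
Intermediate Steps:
Z(u) = u*(4 + u) (Z(u) = (u + 0)*(4 + u) = u*(4 + u))
s(O, n) = 1 - 3/O (s(O, n) = -2*(4 - 2)/(-4) + (-1 - 2)/O = -2*2*(-¼) - 3/O = -4*(-¼) - 3/O = 1 - 3/O)
U(f) = -42 (U(f) = 14*(-3) = -42)
272490 + U(s(-9, -14)) = 272490 - 42 = 272448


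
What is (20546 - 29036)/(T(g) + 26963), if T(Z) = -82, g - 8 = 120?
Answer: -8490/26881 ≈ -0.31584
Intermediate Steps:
g = 128 (g = 8 + 120 = 128)
(20546 - 29036)/(T(g) + 26963) = (20546 - 29036)/(-82 + 26963) = -8490/26881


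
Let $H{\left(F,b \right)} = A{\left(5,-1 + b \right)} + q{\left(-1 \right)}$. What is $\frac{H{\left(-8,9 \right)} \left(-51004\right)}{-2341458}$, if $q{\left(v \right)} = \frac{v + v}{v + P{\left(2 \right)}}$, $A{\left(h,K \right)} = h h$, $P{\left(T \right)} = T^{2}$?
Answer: $\frac{1861646}{3512187} \approx 0.53005$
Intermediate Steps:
$A{\left(h,K \right)} = h^{2}$
$q{\left(v \right)} = \frac{2 v}{4 + v}$ ($q{\left(v \right)} = \frac{v + v}{v + 2^{2}} = \frac{2 v}{v + 4} = \frac{2 v}{4 + v}$)
$H{\left(F,b \right)} = \frac{73}{3}$ ($H{\left(F,b \right)} = 5^{2} + 2 \left(-1\right) \frac{1}{4 - 1} = 25 + 2 \left(-1\right) \frac{1}{3} = 25 - \frac{2}{3} = \frac{73}{3}$)
$\frac{H{\left(-8,9 \right)} \left(-51004\right)}{-2341458} = \frac{\frac{73}{3} \left(-51004\right)}{-2341458} = \left(- \frac{3723292}{3}\right) \left(- \frac{1}{2341458}\right) = \frac{1861646}{3512187}$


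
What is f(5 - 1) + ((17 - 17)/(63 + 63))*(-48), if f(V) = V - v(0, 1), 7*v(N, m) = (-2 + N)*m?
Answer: 30/7 ≈ 4.2857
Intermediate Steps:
v(N, m) = m*(-2 + N)/7 (v(N, m) = ((-2 + N)*m)/7 = (m*(-2 + N))/7 = m*(-2 + N)/7)
f(V) = 2/7 + V (f(V) = V - (-2 + 0)/7 = V - (-2)/7 = V - 1*(-2/7) = V + 2/7 = 2/7 + V)
f(5 - 1) + ((17 - 17)/(63 + 63))*(-48) = (2/7 + (5 - 1)) + ((17 - 17)/(63 + 63))*(-48) = (2/7 + 4) + (0/126)*(-48) = 30/7 + (0*(1/126))*(-48) = 30/7 + 0*(-48) = 30/7 + 0 = 30/7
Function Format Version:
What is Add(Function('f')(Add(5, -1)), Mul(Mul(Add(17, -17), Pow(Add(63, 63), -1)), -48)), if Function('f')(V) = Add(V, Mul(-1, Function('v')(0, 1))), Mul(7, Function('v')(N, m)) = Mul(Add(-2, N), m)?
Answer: Rational(30, 7) ≈ 4.2857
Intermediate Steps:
Function('v')(N, m) = Mul(Rational(1, 7), m, Add(-2, N)) (Function('v')(N, m) = Mul(Rational(1, 7), Mul(Add(-2, N), m)) = Mul(Rational(1, 7), Mul(m, Add(-2, N))) = Mul(Rational(1, 7), m, Add(-2, N)))
Function('f')(V) = Add(Rational(2, 7), V) (Function('f')(V) = Add(V, Mul(-1, Mul(Rational(1, 7), 1, Add(-2, 0)))) = Add(V, Mul(-1, Mul(Rational(1, 7), 1, -2))) = Add(V, Mul(-1, Rational(-2, 7))) = Add(V, Rational(2, 7)) = Add(Rational(2, 7), V))
Add(Function('f')(Add(5, -1)), Mul(Mul(Add(17, -17), Pow(Add(63, 63), -1)), -48)) = Add(Add(Rational(2, 7), Add(5, -1)), Mul(Mul(Add(17, -17), Pow(Add(63, 63), -1)), -48)) = Add(Add(Rational(2, 7), 4), Mul(Mul(0, Pow(126, -1)), -48)) = Add(Rational(30, 7), Mul(Mul(0, Rational(1, 126)), -48)) = Add(Rational(30, 7), Mul(0, -48)) = Add(Rational(30, 7), 0) = Rational(30, 7)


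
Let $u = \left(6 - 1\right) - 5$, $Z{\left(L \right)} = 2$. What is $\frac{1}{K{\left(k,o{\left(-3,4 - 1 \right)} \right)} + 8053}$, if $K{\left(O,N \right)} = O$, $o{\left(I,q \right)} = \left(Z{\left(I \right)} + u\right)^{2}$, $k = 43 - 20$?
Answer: $\frac{1}{8076} \approx 0.00012382$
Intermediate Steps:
$u = 0$ ($u = 5 - 5 = 0$)
$k = 23$
$o{\left(I,q \right)} = 4$ ($o{\left(I,q \right)} = \left(2 + 0\right)^{2} = 2^{2} = 4$)
$\frac{1}{K{\left(k,o{\left(-3,4 - 1 \right)} \right)} + 8053} = \frac{1}{23 + 8053} = \frac{1}{8076}$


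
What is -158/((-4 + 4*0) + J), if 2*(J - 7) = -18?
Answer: 79/3 ≈ 26.333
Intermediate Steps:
J = -2 (J = 7 + (½)*(-18) = 7 - 9 = -2)
-158/((-4 + 4*0) + J) = -158/((-4 + 4*0) - 2) = -158/((-4 + 0) - 2) = -158/(-4 - 2) = -158/(-6) = -158*(-⅙) = 79/3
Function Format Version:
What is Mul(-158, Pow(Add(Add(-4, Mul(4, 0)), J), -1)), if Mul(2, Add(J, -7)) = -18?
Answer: Rational(79, 3) ≈ 26.333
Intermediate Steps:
J = -2 (J = Add(7, Mul(Rational(1, 2), -18)) = Add(7, -9) = -2)
Mul(-158, Pow(Add(Add(-4, Mul(4, 0)), J), -1)) = Mul(-158, Pow(Add(Add(-4, Mul(4, 0)), -2), -1)) = Mul(-158, Pow(Add(Add(-4, 0), -2), -1)) = Mul(-158, Pow(Add(-4, -2), -1)) = Mul(-158, Pow(-6, -1)) = Mul(-158, Rational(-1, 6)) = Rational(79, 3)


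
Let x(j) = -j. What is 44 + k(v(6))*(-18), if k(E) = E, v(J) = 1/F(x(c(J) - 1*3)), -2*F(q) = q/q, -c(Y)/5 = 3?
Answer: 80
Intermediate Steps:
c(Y) = -15 (c(Y) = -5*3 = -15)
F(q) = -1/2 (F(q) = -q/(2*q) = -1/2*1 = -1/2)
v(J) = -2 (v(J) = 1/(-1/2) = -2)
44 + k(v(6))*(-18) = 44 - 2*(-18) = 44 + 36 = 80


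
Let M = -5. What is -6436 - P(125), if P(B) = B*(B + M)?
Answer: -21436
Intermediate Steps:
P(B) = B*(-5 + B) (P(B) = B*(B - 5) = B*(-5 + B))
-6436 - P(125) = -6436 - 125*(-5 + 125) = -6436 - 125*120 = -6436 - 1*15000 = -6436 - 15000 = -21436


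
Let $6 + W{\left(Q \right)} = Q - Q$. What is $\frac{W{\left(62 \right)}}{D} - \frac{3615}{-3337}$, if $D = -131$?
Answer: $\frac{493587}{437147} \approx 1.1291$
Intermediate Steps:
$W{\left(Q \right)} = -6$ ($W{\left(Q \right)} = -6 + \left(Q - Q\right) = -6 + 0 = -6$)
$\frac{W{\left(62 \right)}}{D} - \frac{3615}{-3337} = - \frac{6}{-131} - \frac{3615}{-3337} = \left(-6\right) \left(- \frac{1}{131}\right) - - \frac{3615}{3337} = \frac{6}{131} + \frac{3615}{3337} = \frac{493587}{437147}$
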